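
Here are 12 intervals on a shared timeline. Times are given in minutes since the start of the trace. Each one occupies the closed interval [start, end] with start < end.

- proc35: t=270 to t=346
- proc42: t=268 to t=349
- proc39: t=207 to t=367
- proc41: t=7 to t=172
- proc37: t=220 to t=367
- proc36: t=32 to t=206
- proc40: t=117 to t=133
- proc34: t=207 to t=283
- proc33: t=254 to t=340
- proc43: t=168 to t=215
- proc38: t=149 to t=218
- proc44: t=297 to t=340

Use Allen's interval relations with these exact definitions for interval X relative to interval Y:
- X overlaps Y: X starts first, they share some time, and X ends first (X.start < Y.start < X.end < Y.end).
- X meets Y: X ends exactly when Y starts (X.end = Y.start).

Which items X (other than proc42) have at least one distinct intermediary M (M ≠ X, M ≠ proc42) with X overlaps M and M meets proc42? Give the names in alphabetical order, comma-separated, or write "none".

none

Target proc42 = [t=268, t=349].
Intermediaries M with M meets proc42: none.
Union: none.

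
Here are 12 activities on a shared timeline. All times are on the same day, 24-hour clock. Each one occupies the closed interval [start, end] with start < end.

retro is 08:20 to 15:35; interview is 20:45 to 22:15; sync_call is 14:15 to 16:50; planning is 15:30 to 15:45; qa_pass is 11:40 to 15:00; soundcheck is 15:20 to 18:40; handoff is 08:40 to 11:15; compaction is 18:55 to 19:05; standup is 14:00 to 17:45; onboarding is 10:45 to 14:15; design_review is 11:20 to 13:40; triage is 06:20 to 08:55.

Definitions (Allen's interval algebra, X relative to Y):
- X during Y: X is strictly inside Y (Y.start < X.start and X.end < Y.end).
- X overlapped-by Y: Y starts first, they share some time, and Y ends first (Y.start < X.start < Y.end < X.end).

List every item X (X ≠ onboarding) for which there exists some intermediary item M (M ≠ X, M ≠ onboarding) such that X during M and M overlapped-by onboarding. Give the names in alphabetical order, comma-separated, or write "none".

Target onboarding = [10:45, 14:15].
Intermediaries M with M overlapped-by onboarding: qa_pass, standup.
Via qa_pass — items with X during qa_pass: none.
Via standup — items with X during standup: planning, sync_call.
Union: planning, sync_call.

planning, sync_call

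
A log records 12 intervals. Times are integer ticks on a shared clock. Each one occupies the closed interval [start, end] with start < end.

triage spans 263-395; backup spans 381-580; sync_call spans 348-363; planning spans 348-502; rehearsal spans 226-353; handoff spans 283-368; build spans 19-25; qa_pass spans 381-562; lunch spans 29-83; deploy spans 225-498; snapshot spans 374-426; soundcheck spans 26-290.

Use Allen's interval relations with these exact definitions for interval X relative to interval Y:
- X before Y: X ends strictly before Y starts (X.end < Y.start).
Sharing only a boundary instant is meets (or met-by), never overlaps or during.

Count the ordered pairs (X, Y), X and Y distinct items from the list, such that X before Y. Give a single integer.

Checking all 132 ordered pairs for relation 'before'; matching pairs in alphabetical order:
(build, backup): build before backup ✓
(build, deploy): build before deploy ✓
(build, handoff): build before handoff ✓
(build, lunch): build before lunch ✓
(build, planning): build before planning ✓
(build, qa_pass): build before qa_pass ✓
(build, rehearsal): build before rehearsal ✓
(build, snapshot): build before snapshot ✓
(build, soundcheck): build before soundcheck ✓
(build, sync_call): build before sync_call ✓
(build, triage): build before triage ✓
(handoff, backup): handoff before backup ✓
(handoff, qa_pass): handoff before qa_pass ✓
(handoff, snapshot): handoff before snapshot ✓
(lunch, backup): lunch before backup ✓
(lunch, deploy): lunch before deploy ✓
(lunch, handoff): lunch before handoff ✓
(lunch, planning): lunch before planning ✓
(lunch, qa_pass): lunch before qa_pass ✓
(lunch, rehearsal): lunch before rehearsal ✓
(lunch, snapshot): lunch before snapshot ✓
(lunch, sync_call): lunch before sync_call ✓
(lunch, triage): lunch before triage ✓
(rehearsal, backup): rehearsal before backup ✓
... plus 10 further pairs not listed.
Count: 34.

34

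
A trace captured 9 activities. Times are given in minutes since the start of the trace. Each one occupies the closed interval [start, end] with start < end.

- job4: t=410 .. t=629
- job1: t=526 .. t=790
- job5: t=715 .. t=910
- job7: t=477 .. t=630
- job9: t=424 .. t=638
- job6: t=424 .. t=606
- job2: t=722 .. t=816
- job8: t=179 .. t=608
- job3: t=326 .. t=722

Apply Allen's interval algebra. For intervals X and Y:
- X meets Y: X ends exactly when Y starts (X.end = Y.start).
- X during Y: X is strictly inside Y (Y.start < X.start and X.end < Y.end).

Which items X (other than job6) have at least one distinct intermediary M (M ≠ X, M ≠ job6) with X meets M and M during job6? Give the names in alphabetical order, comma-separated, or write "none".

Target job6 = [t=424, t=606].
Intermediaries M with M during job6: none.
Union: none.

none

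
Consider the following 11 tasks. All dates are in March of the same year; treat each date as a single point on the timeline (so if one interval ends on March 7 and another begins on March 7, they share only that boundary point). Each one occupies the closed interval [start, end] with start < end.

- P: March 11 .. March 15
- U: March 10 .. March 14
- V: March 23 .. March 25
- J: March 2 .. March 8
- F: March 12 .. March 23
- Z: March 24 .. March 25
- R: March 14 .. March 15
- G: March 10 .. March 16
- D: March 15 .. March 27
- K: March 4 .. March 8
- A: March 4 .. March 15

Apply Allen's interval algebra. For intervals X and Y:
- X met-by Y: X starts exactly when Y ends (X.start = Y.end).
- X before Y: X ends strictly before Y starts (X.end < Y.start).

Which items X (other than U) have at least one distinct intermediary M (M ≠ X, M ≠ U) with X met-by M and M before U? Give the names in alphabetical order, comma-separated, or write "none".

Target U = [March 10, March 14].
Intermediaries M with M before U: J, K.
Via J — items with X met-by J: none.
Via K — items with X met-by K: none.
Union: none.

none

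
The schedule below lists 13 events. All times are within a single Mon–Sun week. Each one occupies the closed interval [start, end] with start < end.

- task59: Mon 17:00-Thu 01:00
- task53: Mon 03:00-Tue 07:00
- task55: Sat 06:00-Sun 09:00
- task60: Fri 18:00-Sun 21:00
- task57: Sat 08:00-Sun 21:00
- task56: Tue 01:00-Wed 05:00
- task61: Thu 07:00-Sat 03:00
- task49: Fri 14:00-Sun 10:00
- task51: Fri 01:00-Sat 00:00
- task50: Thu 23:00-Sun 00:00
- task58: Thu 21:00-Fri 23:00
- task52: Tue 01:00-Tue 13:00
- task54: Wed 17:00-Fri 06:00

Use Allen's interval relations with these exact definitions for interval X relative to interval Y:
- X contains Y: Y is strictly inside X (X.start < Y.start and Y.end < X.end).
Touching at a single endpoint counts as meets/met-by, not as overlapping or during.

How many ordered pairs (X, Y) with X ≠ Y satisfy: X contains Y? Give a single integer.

7

Checking all 156 ordered pairs for relation 'contains'; matching pairs in alphabetical order:
(task49, task55): task49 contains task55 ✓
(task50, task51): task50 contains task51 ✓
(task59, task52): task59 contains task52 ✓
(task59, task56): task59 contains task56 ✓
(task60, task55): task60 contains task55 ✓
(task61, task51): task61 contains task51 ✓
(task61, task58): task61 contains task58 ✓
Count: 7.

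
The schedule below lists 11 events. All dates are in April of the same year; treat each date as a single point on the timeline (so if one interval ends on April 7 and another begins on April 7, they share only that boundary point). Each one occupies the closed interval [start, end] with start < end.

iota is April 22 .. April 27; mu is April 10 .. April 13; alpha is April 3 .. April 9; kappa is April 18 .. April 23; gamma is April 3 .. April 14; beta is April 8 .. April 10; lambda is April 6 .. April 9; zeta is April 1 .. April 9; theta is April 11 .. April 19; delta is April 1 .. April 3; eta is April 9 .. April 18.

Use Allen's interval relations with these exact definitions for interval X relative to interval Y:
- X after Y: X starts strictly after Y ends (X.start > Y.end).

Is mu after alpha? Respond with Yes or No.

mu = [April 10, April 13], alpha = [April 3, April 9].
Actual relation of mu to alpha: after.
Asked whether 'after' holds → Yes.

Yes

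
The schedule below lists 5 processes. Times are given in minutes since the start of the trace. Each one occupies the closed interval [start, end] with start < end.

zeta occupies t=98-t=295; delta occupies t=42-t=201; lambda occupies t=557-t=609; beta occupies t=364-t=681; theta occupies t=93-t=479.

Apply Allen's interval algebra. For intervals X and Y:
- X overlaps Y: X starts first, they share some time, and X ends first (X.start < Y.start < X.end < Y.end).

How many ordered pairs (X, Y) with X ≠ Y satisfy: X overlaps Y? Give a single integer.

3

Checking all 20 ordered pairs for relation 'overlaps'; matching pairs in alphabetical order:
(delta, theta): delta overlaps theta ✓
(delta, zeta): delta overlaps zeta ✓
(theta, beta): theta overlaps beta ✓
Count: 3.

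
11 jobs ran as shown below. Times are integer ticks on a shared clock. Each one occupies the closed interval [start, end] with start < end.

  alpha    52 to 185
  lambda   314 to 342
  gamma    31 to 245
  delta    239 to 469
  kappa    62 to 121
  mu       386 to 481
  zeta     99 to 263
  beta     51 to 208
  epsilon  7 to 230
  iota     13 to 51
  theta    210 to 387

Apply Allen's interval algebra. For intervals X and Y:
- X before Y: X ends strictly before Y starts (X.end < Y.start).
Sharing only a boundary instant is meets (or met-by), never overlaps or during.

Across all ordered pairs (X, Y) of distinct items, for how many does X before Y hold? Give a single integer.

Checking all 110 ordered pairs for relation 'before'; matching pairs in alphabetical order:
(alpha, delta): alpha before delta ✓
(alpha, lambda): alpha before lambda ✓
(alpha, mu): alpha before mu ✓
(alpha, theta): alpha before theta ✓
(beta, delta): beta before delta ✓
(beta, lambda): beta before lambda ✓
(beta, mu): beta before mu ✓
(beta, theta): beta before theta ✓
(epsilon, delta): epsilon before delta ✓
(epsilon, lambda): epsilon before lambda ✓
(epsilon, mu): epsilon before mu ✓
(gamma, lambda): gamma before lambda ✓
(gamma, mu): gamma before mu ✓
(iota, alpha): iota before alpha ✓
(iota, delta): iota before delta ✓
(iota, kappa): iota before kappa ✓
(iota, lambda): iota before lambda ✓
(iota, mu): iota before mu ✓
(iota, theta): iota before theta ✓
(iota, zeta): iota before zeta ✓
(kappa, delta): kappa before delta ✓
(kappa, lambda): kappa before lambda ✓
(kappa, mu): kappa before mu ✓
(kappa, theta): kappa before theta ✓
... plus 3 further pairs not listed.
Count: 27.

27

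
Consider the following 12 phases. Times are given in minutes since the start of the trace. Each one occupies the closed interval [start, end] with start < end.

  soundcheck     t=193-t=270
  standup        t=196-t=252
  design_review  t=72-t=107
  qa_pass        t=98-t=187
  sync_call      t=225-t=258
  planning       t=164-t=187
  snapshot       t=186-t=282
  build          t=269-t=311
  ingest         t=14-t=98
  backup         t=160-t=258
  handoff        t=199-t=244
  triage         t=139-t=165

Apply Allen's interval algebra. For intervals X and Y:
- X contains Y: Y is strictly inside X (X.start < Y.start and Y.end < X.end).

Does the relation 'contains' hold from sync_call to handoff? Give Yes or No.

sync_call = [t=225, t=258], handoff = [t=199, t=244].
Actual relation of sync_call to handoff: overlapped-by.
Asked whether 'contains' holds → No.

No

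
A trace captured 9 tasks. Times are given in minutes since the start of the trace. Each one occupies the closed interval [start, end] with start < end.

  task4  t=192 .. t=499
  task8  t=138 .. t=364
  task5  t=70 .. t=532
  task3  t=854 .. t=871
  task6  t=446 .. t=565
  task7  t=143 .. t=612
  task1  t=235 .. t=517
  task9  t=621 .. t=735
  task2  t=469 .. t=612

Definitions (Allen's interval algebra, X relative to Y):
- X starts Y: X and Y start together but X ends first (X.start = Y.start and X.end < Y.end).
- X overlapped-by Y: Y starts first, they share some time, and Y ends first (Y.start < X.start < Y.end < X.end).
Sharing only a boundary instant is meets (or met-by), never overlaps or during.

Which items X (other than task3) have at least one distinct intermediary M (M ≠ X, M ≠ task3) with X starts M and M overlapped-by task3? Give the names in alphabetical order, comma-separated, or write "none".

none

Target task3 = [t=854, t=871].
Intermediaries M with M overlapped-by task3: none.
Union: none.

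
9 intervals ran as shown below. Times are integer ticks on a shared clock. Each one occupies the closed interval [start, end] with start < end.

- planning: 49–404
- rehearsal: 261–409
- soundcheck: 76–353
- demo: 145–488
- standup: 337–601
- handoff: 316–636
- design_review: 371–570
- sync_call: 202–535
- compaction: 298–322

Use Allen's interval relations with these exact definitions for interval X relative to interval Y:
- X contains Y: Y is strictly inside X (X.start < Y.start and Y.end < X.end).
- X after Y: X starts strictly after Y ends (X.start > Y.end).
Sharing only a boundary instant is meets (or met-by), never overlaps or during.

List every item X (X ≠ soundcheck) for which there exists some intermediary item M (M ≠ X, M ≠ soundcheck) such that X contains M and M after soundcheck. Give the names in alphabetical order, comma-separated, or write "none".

Target soundcheck = [76, 353].
Intermediaries M with M after soundcheck: design_review.
Via design_review — items with X contains design_review: handoff, standup.
Union: handoff, standup.

handoff, standup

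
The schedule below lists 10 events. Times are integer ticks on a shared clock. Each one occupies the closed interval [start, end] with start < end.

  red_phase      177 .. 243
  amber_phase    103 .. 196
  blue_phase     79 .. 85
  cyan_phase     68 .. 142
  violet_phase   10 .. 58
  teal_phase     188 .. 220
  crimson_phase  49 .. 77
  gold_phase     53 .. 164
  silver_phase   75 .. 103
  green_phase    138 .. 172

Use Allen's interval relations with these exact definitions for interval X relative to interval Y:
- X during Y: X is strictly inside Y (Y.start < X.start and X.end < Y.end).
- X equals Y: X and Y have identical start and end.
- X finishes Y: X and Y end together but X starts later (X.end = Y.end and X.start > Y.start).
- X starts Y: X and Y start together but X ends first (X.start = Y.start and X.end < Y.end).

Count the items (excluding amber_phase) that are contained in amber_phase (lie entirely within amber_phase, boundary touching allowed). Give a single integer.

1

Target amber_phase = [103, 196].
blue_phase [79, 85] → before → no.
crimson_phase [49, 77] → before → no.
cyan_phase [68, 142] → overlaps → no.
gold_phase [53, 164] → overlaps → no.
green_phase [138, 172] → during → counts.
red_phase [177, 243] → overlapped-by → no.
silver_phase [75, 103] → meets → no.
teal_phase [188, 220] → overlapped-by → no.
violet_phase [10, 58] → before → no.
Total: 1.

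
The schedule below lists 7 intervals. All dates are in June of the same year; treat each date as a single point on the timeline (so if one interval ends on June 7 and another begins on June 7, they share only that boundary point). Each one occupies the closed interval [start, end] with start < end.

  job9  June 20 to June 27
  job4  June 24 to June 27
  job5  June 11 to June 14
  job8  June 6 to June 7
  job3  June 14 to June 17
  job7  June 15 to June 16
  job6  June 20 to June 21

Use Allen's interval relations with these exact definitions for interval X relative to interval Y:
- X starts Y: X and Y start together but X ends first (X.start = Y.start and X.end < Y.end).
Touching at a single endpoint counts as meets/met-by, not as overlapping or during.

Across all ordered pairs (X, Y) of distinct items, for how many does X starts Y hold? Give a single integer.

Checking all 42 ordered pairs for relation 'starts'; matching pairs in alphabetical order:
(job6, job9): job6 starts job9 ✓
Count: 1.

1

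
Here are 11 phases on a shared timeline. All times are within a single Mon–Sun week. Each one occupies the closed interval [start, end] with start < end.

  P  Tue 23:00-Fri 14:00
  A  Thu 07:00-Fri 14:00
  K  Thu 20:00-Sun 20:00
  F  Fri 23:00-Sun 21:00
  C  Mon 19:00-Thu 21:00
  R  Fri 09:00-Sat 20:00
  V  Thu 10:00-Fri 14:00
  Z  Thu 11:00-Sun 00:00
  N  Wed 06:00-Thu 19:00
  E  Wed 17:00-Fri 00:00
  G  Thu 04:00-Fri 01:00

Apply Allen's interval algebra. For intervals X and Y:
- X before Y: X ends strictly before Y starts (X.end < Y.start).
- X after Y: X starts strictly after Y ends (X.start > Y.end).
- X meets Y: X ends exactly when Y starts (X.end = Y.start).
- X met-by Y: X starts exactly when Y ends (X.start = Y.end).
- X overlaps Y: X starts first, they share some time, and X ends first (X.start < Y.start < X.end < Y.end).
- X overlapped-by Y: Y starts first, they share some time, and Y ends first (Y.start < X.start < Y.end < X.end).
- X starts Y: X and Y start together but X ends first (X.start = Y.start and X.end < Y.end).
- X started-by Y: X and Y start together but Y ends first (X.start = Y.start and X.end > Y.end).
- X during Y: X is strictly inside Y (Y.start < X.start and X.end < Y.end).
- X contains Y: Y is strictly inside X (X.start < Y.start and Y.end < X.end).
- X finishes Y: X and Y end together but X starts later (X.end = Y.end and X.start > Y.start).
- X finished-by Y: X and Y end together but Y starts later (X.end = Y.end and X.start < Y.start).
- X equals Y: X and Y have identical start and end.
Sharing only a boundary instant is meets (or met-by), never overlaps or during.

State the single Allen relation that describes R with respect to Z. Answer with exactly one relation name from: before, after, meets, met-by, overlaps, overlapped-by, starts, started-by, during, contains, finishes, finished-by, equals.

during

R = [Fri 09:00, Sat 20:00]; Z = [Thu 11:00, Sun 00:00].
Compare endpoints: R.start > Z.start, R.start < Z.end, R.end > Z.start, R.end < Z.end.
That pattern is 'during'.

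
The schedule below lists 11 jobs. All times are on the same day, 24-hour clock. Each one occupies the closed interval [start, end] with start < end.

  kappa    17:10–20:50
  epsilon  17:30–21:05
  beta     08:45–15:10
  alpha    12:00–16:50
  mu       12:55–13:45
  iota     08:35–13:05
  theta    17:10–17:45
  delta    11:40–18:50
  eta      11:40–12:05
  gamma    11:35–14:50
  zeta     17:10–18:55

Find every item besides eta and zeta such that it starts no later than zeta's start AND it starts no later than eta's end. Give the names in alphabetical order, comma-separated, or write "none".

Conditions: its start is no later than zeta's start (X.start <= 17:10) AND its start is no later than eta's end (X.start <= 12:05).
alpha: start 12:00 <= 17:10? ✓; start 12:00 <= 12:05? ✓ → yes.
beta: start 08:45 <= 17:10? ✓; start 08:45 <= 12:05? ✓ → yes.
delta: start 11:40 <= 17:10? ✓; start 11:40 <= 12:05? ✓ → yes.
epsilon: start 17:30 <= 17:10? ✗; start 17:30 <= 12:05? ✗ → no.
gamma: start 11:35 <= 17:10? ✓; start 11:35 <= 12:05? ✓ → yes.
iota: start 08:35 <= 17:10? ✓; start 08:35 <= 12:05? ✓ → yes.
kappa: start 17:10 <= 17:10? ✓; start 17:10 <= 12:05? ✗ → no.
mu: start 12:55 <= 17:10? ✓; start 12:55 <= 12:05? ✗ → no.
theta: start 17:10 <= 17:10? ✓; start 17:10 <= 12:05? ✗ → no.
Result: alpha, beta, delta, gamma, iota.

alpha, beta, delta, gamma, iota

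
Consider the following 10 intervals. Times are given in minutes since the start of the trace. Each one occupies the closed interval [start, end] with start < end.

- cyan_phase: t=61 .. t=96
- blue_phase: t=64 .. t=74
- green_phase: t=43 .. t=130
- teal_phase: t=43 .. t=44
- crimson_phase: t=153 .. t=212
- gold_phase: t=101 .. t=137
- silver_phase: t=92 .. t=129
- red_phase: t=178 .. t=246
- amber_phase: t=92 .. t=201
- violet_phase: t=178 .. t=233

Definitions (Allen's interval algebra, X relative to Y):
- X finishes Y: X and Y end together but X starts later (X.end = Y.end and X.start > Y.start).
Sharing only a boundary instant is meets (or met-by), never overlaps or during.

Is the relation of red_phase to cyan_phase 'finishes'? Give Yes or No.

red_phase = [t=178, t=246], cyan_phase = [t=61, t=96].
Actual relation of red_phase to cyan_phase: after.
Asked whether 'finishes' holds → No.

No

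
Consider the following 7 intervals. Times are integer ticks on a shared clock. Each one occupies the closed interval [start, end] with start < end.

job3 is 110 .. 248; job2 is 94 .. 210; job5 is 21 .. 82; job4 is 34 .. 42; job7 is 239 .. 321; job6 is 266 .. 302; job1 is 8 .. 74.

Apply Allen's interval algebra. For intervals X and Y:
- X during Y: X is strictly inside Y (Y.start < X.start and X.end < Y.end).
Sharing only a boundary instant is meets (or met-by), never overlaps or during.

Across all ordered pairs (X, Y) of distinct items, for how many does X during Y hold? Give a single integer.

3

Checking all 42 ordered pairs for relation 'during'; matching pairs in alphabetical order:
(job4, job1): job4 during job1 ✓
(job4, job5): job4 during job5 ✓
(job6, job7): job6 during job7 ✓
Count: 3.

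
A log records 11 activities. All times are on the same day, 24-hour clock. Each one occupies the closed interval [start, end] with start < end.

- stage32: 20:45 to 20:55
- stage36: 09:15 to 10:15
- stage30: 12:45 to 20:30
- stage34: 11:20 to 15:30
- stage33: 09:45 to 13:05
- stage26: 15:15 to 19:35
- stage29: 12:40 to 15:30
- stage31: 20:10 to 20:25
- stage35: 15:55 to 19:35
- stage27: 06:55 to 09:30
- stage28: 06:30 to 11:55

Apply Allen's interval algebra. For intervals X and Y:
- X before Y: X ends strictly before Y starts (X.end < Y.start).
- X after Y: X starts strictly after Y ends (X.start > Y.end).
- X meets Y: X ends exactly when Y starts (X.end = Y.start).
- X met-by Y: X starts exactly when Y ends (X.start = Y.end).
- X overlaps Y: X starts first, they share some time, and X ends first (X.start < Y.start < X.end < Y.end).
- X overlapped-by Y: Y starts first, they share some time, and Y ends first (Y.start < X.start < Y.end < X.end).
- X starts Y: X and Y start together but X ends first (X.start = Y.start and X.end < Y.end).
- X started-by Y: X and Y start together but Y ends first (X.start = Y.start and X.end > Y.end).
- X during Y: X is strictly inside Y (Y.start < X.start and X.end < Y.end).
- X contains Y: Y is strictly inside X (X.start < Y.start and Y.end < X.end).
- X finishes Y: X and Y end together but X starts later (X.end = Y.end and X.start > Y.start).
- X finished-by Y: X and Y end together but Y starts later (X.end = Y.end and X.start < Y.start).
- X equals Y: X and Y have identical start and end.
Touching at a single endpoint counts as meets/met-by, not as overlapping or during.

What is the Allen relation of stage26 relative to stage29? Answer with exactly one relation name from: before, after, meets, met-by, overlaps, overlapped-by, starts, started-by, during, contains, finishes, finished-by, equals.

stage26 = [15:15, 19:35]; stage29 = [12:40, 15:30].
Compare endpoints: stage26.start > stage29.start, stage26.start < stage29.end, stage26.end > stage29.start, stage26.end > stage29.end.
That pattern is 'overlapped-by'.

overlapped-by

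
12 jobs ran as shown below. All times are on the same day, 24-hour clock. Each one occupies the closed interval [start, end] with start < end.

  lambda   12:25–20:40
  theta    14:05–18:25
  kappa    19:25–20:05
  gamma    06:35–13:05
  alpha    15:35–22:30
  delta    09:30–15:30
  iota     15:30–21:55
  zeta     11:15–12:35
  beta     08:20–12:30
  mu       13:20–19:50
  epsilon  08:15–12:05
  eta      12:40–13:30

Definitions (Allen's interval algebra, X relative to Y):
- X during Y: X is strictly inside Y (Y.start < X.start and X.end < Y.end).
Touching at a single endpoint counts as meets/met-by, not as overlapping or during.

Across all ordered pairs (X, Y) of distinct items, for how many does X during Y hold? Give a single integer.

12

Checking all 132 ordered pairs for relation 'during'; matching pairs in alphabetical order:
(beta, gamma): beta during gamma ✓
(epsilon, gamma): epsilon during gamma ✓
(eta, delta): eta during delta ✓
(eta, lambda): eta during lambda ✓
(kappa, alpha): kappa during alpha ✓
(kappa, iota): kappa during iota ✓
(kappa, lambda): kappa during lambda ✓
(mu, lambda): mu during lambda ✓
(theta, lambda): theta during lambda ✓
(theta, mu): theta during mu ✓
(zeta, delta): zeta during delta ✓
(zeta, gamma): zeta during gamma ✓
Count: 12.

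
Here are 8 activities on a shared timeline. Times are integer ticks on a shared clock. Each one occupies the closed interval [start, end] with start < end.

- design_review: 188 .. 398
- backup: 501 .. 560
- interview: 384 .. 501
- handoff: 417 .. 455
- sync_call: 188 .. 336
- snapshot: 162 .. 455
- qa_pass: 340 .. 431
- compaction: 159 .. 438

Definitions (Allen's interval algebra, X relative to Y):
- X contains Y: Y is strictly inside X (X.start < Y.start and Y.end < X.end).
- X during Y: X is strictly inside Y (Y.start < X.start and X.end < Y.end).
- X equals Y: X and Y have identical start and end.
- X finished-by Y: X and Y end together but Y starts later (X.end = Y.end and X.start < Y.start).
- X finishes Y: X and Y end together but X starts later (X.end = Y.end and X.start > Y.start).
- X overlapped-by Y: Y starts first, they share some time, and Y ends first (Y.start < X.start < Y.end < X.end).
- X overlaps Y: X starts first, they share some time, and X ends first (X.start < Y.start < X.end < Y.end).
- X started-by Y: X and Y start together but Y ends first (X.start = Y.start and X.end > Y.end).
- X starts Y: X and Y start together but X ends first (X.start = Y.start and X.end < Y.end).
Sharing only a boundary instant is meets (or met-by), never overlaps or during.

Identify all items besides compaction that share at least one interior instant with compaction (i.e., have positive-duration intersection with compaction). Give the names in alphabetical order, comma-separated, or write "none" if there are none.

Target compaction = [159, 438].
backup [501, 560] → after → no.
design_review [188, 398] → during → yes.
handoff [417, 455] → overlapped-by → yes.
interview [384, 501] → overlapped-by → yes.
qa_pass [340, 431] → during → yes.
snapshot [162, 455] → overlapped-by → yes.
sync_call [188, 336] → during → yes.
Result: design_review, handoff, interview, qa_pass, snapshot, sync_call.

design_review, handoff, interview, qa_pass, snapshot, sync_call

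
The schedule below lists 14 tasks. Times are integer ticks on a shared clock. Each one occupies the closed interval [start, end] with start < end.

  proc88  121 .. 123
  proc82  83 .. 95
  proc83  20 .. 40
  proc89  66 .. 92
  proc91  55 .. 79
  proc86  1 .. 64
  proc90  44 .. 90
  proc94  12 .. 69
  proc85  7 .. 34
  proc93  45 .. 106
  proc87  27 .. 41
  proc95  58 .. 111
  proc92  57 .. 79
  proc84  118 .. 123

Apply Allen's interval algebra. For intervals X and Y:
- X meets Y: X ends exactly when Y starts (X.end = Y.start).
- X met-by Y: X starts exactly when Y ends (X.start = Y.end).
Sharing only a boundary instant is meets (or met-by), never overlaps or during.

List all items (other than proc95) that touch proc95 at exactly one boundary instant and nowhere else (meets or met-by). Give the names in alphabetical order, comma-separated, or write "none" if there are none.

none

Target proc95 = [58, 111].
proc82 [83, 95] → during → no.
proc83 [20, 40] → before → no.
proc84 [118, 123] → after → no.
proc85 [7, 34] → before → no.
proc86 [1, 64] → overlaps → no.
proc87 [27, 41] → before → no.
proc88 [121, 123] → after → no.
proc89 [66, 92] → during → no.
proc90 [44, 90] → overlaps → no.
proc91 [55, 79] → overlaps → no.
proc92 [57, 79] → overlaps → no.
proc93 [45, 106] → overlaps → no.
proc94 [12, 69] → overlaps → no.
Result: none.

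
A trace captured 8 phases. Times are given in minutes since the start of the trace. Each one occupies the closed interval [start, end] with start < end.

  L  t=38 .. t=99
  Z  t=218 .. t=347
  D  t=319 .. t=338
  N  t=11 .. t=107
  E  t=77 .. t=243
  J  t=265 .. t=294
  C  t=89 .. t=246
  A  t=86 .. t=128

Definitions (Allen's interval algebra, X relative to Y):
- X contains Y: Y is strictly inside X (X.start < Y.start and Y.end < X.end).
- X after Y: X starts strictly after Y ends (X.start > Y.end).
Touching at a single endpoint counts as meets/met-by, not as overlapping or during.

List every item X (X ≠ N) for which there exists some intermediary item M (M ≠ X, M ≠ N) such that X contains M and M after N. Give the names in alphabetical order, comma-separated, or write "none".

Z

Target N = [t=11, t=107].
Intermediaries M with M after N: D, J, Z.
Via D — items with X contains D: Z.
Via J — items with X contains J: Z.
Via Z — items with X contains Z: none.
Union: Z.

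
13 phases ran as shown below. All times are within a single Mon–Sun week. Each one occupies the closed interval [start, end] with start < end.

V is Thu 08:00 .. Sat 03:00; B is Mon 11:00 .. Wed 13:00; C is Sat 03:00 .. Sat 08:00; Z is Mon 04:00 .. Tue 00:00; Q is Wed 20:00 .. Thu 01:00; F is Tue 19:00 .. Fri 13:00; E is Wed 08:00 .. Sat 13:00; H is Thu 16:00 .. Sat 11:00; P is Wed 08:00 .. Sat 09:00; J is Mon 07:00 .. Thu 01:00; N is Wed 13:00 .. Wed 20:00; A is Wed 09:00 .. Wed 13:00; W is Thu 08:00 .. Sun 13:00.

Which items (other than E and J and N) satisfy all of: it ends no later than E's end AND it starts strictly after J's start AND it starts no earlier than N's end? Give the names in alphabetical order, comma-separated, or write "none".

Conditions: its end is no later than E's end (X.end <= Sat 13:00) AND its start is strictly after J's start (X.start > Mon 07:00) AND its start is no earlier than N's end (X.start >= Wed 20:00).
A: end Wed 13:00 <= Sat 13:00? ✓; start Wed 09:00 > Mon 07:00? ✓; start Wed 09:00 >= Wed 20:00? ✗ → no.
B: end Wed 13:00 <= Sat 13:00? ✓; start Mon 11:00 > Mon 07:00? ✓; start Mon 11:00 >= Wed 20:00? ✗ → no.
C: end Sat 08:00 <= Sat 13:00? ✓; start Sat 03:00 > Mon 07:00? ✓; start Sat 03:00 >= Wed 20:00? ✓ → yes.
F: end Fri 13:00 <= Sat 13:00? ✓; start Tue 19:00 > Mon 07:00? ✓; start Tue 19:00 >= Wed 20:00? ✗ → no.
H: end Sat 11:00 <= Sat 13:00? ✓; start Thu 16:00 > Mon 07:00? ✓; start Thu 16:00 >= Wed 20:00? ✓ → yes.
P: end Sat 09:00 <= Sat 13:00? ✓; start Wed 08:00 > Mon 07:00? ✓; start Wed 08:00 >= Wed 20:00? ✗ → no.
Q: end Thu 01:00 <= Sat 13:00? ✓; start Wed 20:00 > Mon 07:00? ✓; start Wed 20:00 >= Wed 20:00? ✓ → yes.
V: end Sat 03:00 <= Sat 13:00? ✓; start Thu 08:00 > Mon 07:00? ✓; start Thu 08:00 >= Wed 20:00? ✓ → yes.
W: end Sun 13:00 <= Sat 13:00? ✗; start Thu 08:00 > Mon 07:00? ✓; start Thu 08:00 >= Wed 20:00? ✓ → no.
Z: end Tue 00:00 <= Sat 13:00? ✓; start Mon 04:00 > Mon 07:00? ✗; start Mon 04:00 >= Wed 20:00? ✗ → no.
Result: C, H, Q, V.

C, H, Q, V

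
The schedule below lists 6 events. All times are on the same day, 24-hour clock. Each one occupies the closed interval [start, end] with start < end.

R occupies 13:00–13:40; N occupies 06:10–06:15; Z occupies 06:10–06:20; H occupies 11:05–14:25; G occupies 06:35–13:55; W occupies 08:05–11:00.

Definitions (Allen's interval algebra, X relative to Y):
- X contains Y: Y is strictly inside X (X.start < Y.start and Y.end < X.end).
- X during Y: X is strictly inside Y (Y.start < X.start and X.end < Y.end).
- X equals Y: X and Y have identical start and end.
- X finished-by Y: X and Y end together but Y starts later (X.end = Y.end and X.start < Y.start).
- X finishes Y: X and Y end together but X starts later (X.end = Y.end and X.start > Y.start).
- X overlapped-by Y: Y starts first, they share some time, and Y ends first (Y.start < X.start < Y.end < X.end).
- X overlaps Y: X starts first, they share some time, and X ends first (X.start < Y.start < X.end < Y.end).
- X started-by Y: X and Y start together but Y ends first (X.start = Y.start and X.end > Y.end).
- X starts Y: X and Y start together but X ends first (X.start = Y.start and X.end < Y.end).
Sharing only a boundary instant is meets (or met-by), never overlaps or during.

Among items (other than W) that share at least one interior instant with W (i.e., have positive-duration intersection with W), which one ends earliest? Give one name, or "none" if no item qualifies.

Target W = [08:05, 11:00].
G [06:35, 13:55] → contains → candidate.
H [11:05, 14:25] → after → excluded.
N [06:10, 06:15] → before → excluded.
R [13:00, 13:40] → after → excluded.
Z [06:10, 06:20] → before → excluded.
Among candidates, earliest end is 13:55 → G.

G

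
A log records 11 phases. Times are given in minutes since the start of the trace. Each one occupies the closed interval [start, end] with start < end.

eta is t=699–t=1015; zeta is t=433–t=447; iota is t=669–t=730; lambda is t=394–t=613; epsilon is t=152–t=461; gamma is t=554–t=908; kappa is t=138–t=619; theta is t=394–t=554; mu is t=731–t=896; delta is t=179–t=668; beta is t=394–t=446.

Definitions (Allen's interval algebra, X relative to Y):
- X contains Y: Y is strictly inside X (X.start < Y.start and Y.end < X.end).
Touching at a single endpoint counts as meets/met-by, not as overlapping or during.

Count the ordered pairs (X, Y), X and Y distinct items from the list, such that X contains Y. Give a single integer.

Checking all 110 ordered pairs for relation 'contains'; matching pairs in alphabetical order:
(delta, beta): delta contains beta ✓
(delta, lambda): delta contains lambda ✓
(delta, theta): delta contains theta ✓
(delta, zeta): delta contains zeta ✓
(epsilon, beta): epsilon contains beta ✓
(epsilon, zeta): epsilon contains zeta ✓
(eta, mu): eta contains mu ✓
(gamma, iota): gamma contains iota ✓
(gamma, mu): gamma contains mu ✓
(kappa, beta): kappa contains beta ✓
(kappa, epsilon): kappa contains epsilon ✓
(kappa, lambda): kappa contains lambda ✓
(kappa, theta): kappa contains theta ✓
(kappa, zeta): kappa contains zeta ✓
(lambda, zeta): lambda contains zeta ✓
(theta, zeta): theta contains zeta ✓
Count: 16.

16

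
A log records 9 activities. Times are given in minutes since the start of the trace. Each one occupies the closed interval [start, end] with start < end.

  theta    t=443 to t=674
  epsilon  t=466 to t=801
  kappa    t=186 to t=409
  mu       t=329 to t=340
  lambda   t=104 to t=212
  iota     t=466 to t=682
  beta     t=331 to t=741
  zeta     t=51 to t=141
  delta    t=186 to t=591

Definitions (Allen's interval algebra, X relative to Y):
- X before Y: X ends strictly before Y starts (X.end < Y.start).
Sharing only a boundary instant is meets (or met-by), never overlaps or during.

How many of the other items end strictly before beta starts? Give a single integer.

2

Target beta = [t=331, t=741].
delta [t=186, t=591] → overlaps → no.
epsilon [t=466, t=801] → overlapped-by → no.
iota [t=466, t=682] → during → no.
kappa [t=186, t=409] → overlaps → no.
lambda [t=104, t=212] → before → counts.
mu [t=329, t=340] → overlaps → no.
theta [t=443, t=674] → during → no.
zeta [t=51, t=141] → before → counts.
Total: 2.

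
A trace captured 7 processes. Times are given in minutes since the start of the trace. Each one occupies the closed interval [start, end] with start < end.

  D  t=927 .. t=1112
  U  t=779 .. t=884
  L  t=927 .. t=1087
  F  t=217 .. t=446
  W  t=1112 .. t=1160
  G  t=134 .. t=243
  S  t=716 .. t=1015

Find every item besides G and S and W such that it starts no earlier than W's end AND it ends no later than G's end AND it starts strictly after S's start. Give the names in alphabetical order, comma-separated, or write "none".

Conditions: its start is no earlier than W's end (X.start >= t=1160) AND its end is no later than G's end (X.end <= t=243) AND its start is strictly after S's start (X.start > t=716).
D: start t=927 >= t=1160? ✗; end t=1112 <= t=243? ✗; start t=927 > t=716? ✓ → no.
F: start t=217 >= t=1160? ✗; end t=446 <= t=243? ✗; start t=217 > t=716? ✗ → no.
L: start t=927 >= t=1160? ✗; end t=1087 <= t=243? ✗; start t=927 > t=716? ✓ → no.
U: start t=779 >= t=1160? ✗; end t=884 <= t=243? ✗; start t=779 > t=716? ✓ → no.
Result: none.

none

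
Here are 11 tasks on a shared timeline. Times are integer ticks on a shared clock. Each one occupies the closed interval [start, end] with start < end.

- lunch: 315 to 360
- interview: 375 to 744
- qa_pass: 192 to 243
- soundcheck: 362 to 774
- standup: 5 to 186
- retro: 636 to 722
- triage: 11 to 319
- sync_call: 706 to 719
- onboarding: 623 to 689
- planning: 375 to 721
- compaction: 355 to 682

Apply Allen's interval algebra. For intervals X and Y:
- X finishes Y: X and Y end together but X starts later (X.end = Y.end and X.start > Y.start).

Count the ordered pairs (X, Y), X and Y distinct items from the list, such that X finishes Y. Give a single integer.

Checking all 110 ordered pairs for relation 'finishes'; matching pairs in alphabetical order:
No pair satisfies it.
Count: 0.

0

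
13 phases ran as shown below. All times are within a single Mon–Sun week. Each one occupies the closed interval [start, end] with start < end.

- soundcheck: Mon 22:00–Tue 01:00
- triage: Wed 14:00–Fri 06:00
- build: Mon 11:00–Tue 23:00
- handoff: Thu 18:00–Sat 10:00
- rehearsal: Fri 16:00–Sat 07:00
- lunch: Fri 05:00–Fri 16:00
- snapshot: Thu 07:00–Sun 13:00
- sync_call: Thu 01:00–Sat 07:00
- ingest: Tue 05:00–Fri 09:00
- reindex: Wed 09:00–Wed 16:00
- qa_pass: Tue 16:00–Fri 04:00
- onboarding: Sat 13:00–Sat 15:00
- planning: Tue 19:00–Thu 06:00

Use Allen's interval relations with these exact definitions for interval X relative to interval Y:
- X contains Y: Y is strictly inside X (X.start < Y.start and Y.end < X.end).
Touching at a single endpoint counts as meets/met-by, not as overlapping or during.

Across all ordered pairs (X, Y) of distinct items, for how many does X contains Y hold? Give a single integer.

15

Checking all 156 ordered pairs for relation 'contains'; matching pairs in alphabetical order:
(build, soundcheck): build contains soundcheck ✓
(handoff, lunch): handoff contains lunch ✓
(handoff, rehearsal): handoff contains rehearsal ✓
(ingest, planning): ingest contains planning ✓
(ingest, qa_pass): ingest contains qa_pass ✓
(ingest, reindex): ingest contains reindex ✓
(ingest, triage): ingest contains triage ✓
(planning, reindex): planning contains reindex ✓
(qa_pass, planning): qa_pass contains planning ✓
(qa_pass, reindex): qa_pass contains reindex ✓
(snapshot, handoff): snapshot contains handoff ✓
(snapshot, lunch): snapshot contains lunch ✓
(snapshot, onboarding): snapshot contains onboarding ✓
(snapshot, rehearsal): snapshot contains rehearsal ✓
(sync_call, lunch): sync_call contains lunch ✓
Count: 15.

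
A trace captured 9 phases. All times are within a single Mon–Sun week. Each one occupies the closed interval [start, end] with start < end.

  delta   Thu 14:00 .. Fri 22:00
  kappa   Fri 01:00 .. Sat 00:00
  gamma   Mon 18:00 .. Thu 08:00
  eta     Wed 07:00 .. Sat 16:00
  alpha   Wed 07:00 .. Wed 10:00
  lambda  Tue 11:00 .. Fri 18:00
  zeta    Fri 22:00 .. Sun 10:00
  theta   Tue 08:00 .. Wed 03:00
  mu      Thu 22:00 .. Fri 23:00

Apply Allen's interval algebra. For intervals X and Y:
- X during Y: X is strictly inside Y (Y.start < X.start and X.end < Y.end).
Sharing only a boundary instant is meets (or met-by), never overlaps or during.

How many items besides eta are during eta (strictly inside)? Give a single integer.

Target eta = [Wed 07:00, Sat 16:00].
alpha [Wed 07:00, Wed 10:00] → starts → no.
delta [Thu 14:00, Fri 22:00] → during → counts.
gamma [Mon 18:00, Thu 08:00] → overlaps → no.
kappa [Fri 01:00, Sat 00:00] → during → counts.
lambda [Tue 11:00, Fri 18:00] → overlaps → no.
mu [Thu 22:00, Fri 23:00] → during → counts.
theta [Tue 08:00, Wed 03:00] → before → no.
zeta [Fri 22:00, Sun 10:00] → overlapped-by → no.
Total: 3.

3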